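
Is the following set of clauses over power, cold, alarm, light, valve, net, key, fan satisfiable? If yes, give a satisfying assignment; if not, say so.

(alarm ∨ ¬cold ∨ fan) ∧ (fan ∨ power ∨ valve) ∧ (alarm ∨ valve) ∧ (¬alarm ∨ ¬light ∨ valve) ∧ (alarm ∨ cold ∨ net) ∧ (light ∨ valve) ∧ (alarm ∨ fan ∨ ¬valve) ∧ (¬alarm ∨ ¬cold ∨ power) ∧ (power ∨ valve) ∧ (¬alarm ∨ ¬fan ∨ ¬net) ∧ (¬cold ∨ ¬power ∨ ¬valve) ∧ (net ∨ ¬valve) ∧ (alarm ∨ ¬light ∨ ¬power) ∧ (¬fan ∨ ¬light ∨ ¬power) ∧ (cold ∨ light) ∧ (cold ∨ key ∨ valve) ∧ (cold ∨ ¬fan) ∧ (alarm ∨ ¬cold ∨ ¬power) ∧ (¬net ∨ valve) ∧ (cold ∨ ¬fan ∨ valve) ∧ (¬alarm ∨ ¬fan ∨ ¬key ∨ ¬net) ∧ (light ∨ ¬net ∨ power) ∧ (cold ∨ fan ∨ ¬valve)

power = False; cold = True; alarm = False; light = True; valve = True; net = True; key = True; fan = True

Set power = False.
  then (power ∨ valve) forces valve = True.
  then (net ∨ ¬valve) forces net = True.
  then (light ∨ ¬net ∨ power) forces light = True.
Try cold = False:
  (cold ∨ ¬fan) forces fan = False.
  clause (cold ∨ fan ∨ ¬valve) is falsified — backtrack.
So cold = True.
  then (¬alarm ∨ ¬cold ∨ power) forces alarm = False.
  then (alarm ∨ ¬cold ∨ fan) forces fan = True.
Set key = True.
All clauses satisfied.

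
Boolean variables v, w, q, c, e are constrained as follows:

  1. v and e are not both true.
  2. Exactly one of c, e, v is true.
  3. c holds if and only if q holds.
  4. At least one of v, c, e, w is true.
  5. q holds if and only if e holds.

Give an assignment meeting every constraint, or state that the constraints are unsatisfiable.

v = True, w = True, q = False, c = False, e = False

  (1) v=T, e=F — not both ✓
  (2) {c, e, v}: 1 true — exactly one ✓
  (3) c=F, q=F — same ✓
  (4) {v, c, e, w}: 2 true — at least one ✓
  (5) q=F, e=F — same ✓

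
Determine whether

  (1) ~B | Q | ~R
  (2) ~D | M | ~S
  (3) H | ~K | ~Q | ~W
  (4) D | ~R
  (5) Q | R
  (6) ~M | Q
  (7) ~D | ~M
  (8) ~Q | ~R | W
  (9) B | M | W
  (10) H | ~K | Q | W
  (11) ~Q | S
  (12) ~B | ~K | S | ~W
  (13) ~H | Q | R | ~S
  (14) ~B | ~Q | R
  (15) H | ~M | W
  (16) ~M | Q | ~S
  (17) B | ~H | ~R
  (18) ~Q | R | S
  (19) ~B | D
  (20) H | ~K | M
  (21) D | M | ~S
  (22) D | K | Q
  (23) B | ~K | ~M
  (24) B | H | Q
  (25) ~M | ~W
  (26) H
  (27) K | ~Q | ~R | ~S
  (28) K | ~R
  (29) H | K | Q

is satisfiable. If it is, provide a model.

Unit clause (H) forces H = True.
Set M = True.
  then (~M | Q) forces Q = True.
  then (~D | ~M) forces D = False.
  then (~Q | S) forces S = True.
  then (~B | D) forces B = False.
  then (B | ~K | ~M) forces K = False.
  then (~M | ~W) forces W = False.
  then (K | ~Q | ~R | ~S) forces R = False.
All clauses satisfied.

M = True, B = False, H = True, W = False, K = False, S = True, D = False, R = False, Q = True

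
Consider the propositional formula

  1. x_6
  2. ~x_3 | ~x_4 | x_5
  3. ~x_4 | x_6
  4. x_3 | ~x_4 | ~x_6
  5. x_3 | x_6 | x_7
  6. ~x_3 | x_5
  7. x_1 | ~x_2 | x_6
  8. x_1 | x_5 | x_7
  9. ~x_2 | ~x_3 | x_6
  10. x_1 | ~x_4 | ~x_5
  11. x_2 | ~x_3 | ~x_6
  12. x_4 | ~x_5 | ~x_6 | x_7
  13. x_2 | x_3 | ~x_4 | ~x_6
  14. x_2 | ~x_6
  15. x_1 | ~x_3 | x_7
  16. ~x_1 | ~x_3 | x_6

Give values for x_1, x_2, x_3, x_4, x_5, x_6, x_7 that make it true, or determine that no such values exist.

x_1: True; x_2: True; x_3: False; x_4: False; x_5: False; x_6: True; x_7: False

Unit clause (x_6) forces x_6 = True.
In (x_2 | ~x_6) only x_2 is left, so x_2 = True.
Set x_1 = True.
Set x_3 = False.
  then (x_3 | ~x_4 | ~x_6) forces x_4 = False.
Set x_5 = False.
Set x_7 = False.
All clauses satisfied.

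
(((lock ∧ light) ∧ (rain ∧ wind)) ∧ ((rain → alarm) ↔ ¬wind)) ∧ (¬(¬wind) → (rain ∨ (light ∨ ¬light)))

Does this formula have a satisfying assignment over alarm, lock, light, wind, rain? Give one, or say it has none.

alarm = False, lock = True, light = True, wind = True, rain = True

  ((lock ∧ light) ∧ (rain ∧ wind)) ∧ ((rain → alarm) ↔ ¬wind) = True
    (lock ∧ light) ∧ (rain ∧ wind) = True
      lock ∧ light = True
      rain ∧ wind = True
    (rain → alarm) ↔ ¬wind = True
      rain → alarm = False
      ¬wind = False
  ¬(¬wind) → (rain ∨ (light ∨ ¬light)) = True
    ¬(¬wind) = True
      ¬wind = False
    rain ∨ (light ∨ ¬light) = True
      light ∨ ¬light = True
        ¬light = False
Both conjuncts True, so the formula holds.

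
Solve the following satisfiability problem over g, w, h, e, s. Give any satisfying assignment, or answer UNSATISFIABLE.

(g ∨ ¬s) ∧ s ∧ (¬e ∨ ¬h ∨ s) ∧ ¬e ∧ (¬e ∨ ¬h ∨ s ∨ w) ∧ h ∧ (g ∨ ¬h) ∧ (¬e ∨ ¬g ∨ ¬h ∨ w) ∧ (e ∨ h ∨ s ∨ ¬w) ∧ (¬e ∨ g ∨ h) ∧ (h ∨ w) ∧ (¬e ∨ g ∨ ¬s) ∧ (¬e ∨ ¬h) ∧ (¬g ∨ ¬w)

g = True; w = False; h = True; e = False; s = True

Unit clause (s) forces s = True.
Unit clause (¬e) forces e = False.
Unit clause (h) forces h = True.
In (g ∨ ¬h) only g is left, so g = True.
In (¬g ∨ ¬w) only ¬w is left, so w = False.
All clauses satisfied.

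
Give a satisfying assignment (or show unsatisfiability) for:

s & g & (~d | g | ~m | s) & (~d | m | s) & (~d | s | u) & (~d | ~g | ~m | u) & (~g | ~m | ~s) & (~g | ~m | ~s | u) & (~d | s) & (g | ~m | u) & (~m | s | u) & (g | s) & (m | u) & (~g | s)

u = True; d = True; m = False; g = True; s = True

Unit clause (s) forces s = True.
Unit clause (g) forces g = True.
In (~g | ~m | ~s) only ~m is left, so m = False.
In (m | u) only u is left, so u = True.
Set d = True.
All clauses satisfied.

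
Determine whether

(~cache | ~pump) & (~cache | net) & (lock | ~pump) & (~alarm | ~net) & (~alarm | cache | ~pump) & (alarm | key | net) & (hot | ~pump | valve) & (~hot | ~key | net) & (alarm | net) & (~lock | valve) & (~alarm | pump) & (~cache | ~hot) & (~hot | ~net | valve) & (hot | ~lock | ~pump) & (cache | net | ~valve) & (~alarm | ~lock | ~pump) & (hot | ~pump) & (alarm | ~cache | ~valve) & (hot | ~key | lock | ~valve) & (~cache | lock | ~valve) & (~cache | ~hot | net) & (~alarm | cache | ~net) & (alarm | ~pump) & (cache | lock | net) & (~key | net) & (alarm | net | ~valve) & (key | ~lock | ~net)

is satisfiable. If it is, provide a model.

key=T; cache=F; hot=F; pump=F; alarm=F; lock=T; net=T; valve=T

Set key = True.
  then (~key | net) forces net = True.
  then (~alarm | ~net) forces alarm = False.
  then (alarm | ~pump) forces pump = False.
Set cache = False.
Set hot = False.
Set lock = True.
  then (~lock | valve) forces valve = True.
All clauses satisfied.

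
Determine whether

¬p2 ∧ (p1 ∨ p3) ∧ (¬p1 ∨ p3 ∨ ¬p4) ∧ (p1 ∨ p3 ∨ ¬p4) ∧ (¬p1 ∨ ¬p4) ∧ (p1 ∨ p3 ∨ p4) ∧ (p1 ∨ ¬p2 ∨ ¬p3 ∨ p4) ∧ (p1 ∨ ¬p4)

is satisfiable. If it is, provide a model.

p1 = False, p2 = False, p3 = True, p4 = False

Unit clause (¬p2) forces p2 = False.
Set p1 = False.
  then (p1 ∨ p3) forces p3 = True.
  then (p1 ∨ ¬p4) forces p4 = False.
Check each clause:
  (¬p2): ¬p2 holds.
  (p1 ∨ p3): p3 holds.
  (¬p1 ∨ p3 ∨ ¬p4): ¬p1 holds.
  (p1 ∨ p3 ∨ ¬p4): p3 holds.
  (¬p1 ∨ ¬p4): ¬p1 holds.
  (p1 ∨ p3 ∨ p4): p3 holds.
  (p1 ∨ ¬p2 ∨ ¬p3 ∨ p4): ¬p2 holds.
  (p1 ∨ ¬p4): ¬p4 holds.
All clauses satisfied.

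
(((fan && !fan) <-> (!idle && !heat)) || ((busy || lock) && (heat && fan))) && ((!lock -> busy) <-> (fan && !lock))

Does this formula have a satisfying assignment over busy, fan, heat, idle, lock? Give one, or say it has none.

busy: False, fan: False, heat: True, idle: True, lock: False

  ((fan && !fan) <-> (!idle && !heat)) || ((busy || lock) && (heat && fan)) = True
    (fan && !fan) <-> (!idle && !heat) = True
      fan && !fan = False
        !fan = True
      !idle && !heat = False
        !idle = False
        !heat = False
    (busy || lock) && (heat && fan) = False
      busy || lock = False
      heat && fan = False
  (!lock -> busy) <-> (fan && !lock) = True
    !lock -> busy = False
      !lock = True
    fan && !lock = False
      !lock = True
Both conjuncts True, so the formula holds.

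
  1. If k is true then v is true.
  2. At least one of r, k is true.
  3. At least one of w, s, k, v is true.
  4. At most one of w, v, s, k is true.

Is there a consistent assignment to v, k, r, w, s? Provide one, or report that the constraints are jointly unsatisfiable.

v=F, k=F, r=T, w=F, s=T

  (1) k=F ⇒ v: vacuous ✓
  (2) {r, k}: 1 true — at least one ✓
  (3) {w, s, k, v}: 1 true — at least one ✓
  (4) {w, v, s, k}: 1 true — at most one ✓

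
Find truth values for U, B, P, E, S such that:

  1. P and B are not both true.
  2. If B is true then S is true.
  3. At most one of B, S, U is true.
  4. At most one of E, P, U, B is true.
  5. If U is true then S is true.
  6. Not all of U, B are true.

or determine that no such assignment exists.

U = False, B = False, P = False, E = True, S = False

  (1) P=F, B=F — not both ✓
  (2) B=F ⇒ S: vacuous ✓
  (3) {B, S, U}: 0 true — at most one ✓
  (4) {E, P, U, B}: 1 true — at most one ✓
  (5) U=F ⇒ S: vacuous ✓
  (6) {U, B}: 0/2 true — not all ✓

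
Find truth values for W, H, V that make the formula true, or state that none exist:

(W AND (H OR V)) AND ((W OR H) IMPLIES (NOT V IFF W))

W=T, H=T, V=F

  W AND (H OR V) = True
    H OR V = True
  (W OR H) IMPLIES (NOT V IFF W) = True
    W OR H = True
    NOT V IFF W = True
      NOT V = True
Both conjuncts True, so the formula holds.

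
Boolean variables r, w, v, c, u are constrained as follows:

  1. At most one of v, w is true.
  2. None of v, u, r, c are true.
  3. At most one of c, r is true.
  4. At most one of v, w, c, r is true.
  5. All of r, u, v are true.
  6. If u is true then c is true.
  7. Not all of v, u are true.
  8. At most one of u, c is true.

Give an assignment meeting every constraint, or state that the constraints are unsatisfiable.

Case r = True:
  Constraint (2) is violated (r=T) — contradiction.
Case r = False:
  Constraint (5) is violated (r=F) — contradiction.
Both cases fail — unsatisfiable.

Unsatisfiable — no assignment works.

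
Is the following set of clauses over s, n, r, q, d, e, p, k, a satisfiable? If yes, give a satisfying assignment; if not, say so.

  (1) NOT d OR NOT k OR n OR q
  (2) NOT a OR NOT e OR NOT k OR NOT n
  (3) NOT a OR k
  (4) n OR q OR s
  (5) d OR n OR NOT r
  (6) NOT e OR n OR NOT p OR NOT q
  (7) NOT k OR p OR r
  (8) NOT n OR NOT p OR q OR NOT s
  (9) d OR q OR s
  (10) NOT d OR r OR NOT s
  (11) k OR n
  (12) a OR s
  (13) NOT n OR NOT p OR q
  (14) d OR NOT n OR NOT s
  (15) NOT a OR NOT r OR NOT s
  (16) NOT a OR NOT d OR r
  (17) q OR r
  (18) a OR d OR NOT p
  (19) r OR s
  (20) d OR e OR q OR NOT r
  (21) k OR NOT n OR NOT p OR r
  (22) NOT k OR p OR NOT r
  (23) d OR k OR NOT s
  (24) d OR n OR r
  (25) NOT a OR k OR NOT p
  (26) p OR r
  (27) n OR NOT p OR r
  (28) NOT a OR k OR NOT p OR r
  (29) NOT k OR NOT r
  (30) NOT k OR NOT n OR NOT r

Try s = False:
  (a OR s) forces a = True.
  (NOT a OR k) forces k = True.
  (r OR s) forces r = True.
  clause (NOT k OR NOT r) is falsified — backtrack.
So s = True.
Set n = True.
  then (d OR NOT n OR NOT s) forces d = True.
  then (NOT d OR r OR NOT s) forces r = True.
  then (NOT a OR NOT r OR NOT s) forces a = False.
  then (NOT k OR NOT r) forces k = False.
Set q = True.
Set e = True.
Set p = True.
All clauses satisfied.

s = True, n = True, r = True, q = True, d = True, e = True, p = True, k = False, a = False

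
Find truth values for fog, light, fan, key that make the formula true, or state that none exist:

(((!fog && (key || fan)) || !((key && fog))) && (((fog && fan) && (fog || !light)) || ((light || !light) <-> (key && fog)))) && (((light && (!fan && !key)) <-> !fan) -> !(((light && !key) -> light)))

Case key = True: the formula simplifies to ((!fog || !fog) && (((fog && fan) && (fog || !light)) || ((light || !light) <-> fog))) && !fan.
  fog = True: the conjunct !fog || !fog becomes !True || !True = False.
  fog = False: simplifies to !((light || !light)) && !fan.
    light = True: the conjunct !((light || !light)) becomes !((True || False)) = False.
    light = False: the conjunct !((light || !light)) becomes !((False || True)) = False.
Case key = False: the formula simplifies to (((fog && fan) && (fog || !light)) || !((light || !light))) && (((light && !fan) <-> !fan) -> !((light -> light))).
  light = True: simplifies to ((fog && fan) && fog) && !((!fan <-> !fan)).
    fan = True: the conjunct !((!fan <-> !fan)) becomes !((False <-> False)) = False.
    fan = False: the conjunct fan is False.
  light = False: simplifies to (fog && fan) && !fan.
    fan = True: the conjunct !fan is False.
    fan = False: the conjunct fan is False.
Both cases fail — unsatisfiable.

Unsatisfiable — no assignment works.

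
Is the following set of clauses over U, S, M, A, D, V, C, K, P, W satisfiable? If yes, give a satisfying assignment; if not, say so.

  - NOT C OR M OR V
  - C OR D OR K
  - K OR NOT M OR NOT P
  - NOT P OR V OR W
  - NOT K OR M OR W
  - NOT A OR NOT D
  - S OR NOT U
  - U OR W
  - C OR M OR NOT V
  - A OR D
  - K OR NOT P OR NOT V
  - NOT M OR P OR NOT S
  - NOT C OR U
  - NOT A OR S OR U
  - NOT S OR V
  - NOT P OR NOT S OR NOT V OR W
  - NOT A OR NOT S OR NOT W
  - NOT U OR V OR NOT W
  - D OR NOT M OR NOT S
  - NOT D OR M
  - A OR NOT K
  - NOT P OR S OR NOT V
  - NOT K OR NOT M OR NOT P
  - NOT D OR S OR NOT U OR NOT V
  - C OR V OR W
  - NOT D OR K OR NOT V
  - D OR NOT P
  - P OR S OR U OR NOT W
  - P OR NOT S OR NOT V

The formula is unsatisfiable.

Case P = True:
  (D OR NOT P) forces D = True.
  (NOT A OR NOT D) forces A = False.
  (NOT D OR M) forces M = True.
  (K OR NOT M OR NOT P) forces K = True.
  Clause (A OR NOT K) is falsified — contradiction.
Case P = False:
  If S = True:
    (NOT M OR P OR NOT S) forces M = False.
    (NOT S OR V) forces V = True.
    clause (P OR NOT S OR NOT V) is falsified.
  If S = False:
    (S OR NOT U) forces U = False.
    (U OR W) forces W = True.
    clause (P OR S OR U OR NOT W) is falsified.
  Every sub-case reaches a contradiction.
Both cases fail, so the formula is unsatisfiable.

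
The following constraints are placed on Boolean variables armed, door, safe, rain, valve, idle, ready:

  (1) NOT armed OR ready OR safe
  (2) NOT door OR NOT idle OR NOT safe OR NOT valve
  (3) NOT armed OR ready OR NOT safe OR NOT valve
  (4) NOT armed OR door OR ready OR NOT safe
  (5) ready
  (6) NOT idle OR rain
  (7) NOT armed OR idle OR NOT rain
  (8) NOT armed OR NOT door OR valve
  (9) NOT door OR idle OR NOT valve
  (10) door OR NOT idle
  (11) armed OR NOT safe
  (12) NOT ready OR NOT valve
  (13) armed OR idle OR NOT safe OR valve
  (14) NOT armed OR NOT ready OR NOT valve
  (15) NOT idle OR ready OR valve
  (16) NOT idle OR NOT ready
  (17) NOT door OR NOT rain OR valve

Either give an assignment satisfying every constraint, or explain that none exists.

armed = True, door = False, safe = True, rain = False, valve = False, idle = False, ready = True

Unit clause (ready) forces ready = True.
In (NOT ready OR NOT valve) only NOT valve is left, so valve = False.
In (NOT idle OR NOT ready) only NOT idle is left, so idle = False.
Set armed = True.
  then (NOT armed OR idle OR NOT rain) forces rain = False.
  then (NOT armed OR NOT door OR valve) forces door = False.
Set safe = True.
All clauses satisfied.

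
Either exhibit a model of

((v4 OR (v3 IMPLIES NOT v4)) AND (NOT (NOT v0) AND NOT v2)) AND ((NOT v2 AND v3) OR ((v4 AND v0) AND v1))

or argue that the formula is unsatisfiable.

v0: True, v1: True, v2: False, v3: True, v4: True

  (v4 OR (v3 IMPLIES NOT v4)) AND (NOT (NOT v0) AND NOT v2) = True
    v4 OR (v3 IMPLIES NOT v4) = True
      v3 IMPLIES NOT v4 = False
        NOT v4 = False
    NOT (NOT v0) AND NOT v2 = True
      NOT (NOT v0) = True
        NOT v0 = False
      NOT v2 = True
  (NOT v2 AND v3) OR ((v4 AND v0) AND v1) = True
    NOT v2 AND v3 = True
      NOT v2 = True
    (v4 AND v0) AND v1 = True
      v4 AND v0 = True
Both conjuncts True, so the formula holds.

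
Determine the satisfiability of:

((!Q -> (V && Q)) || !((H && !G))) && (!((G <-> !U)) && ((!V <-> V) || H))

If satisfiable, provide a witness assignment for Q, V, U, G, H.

Q = True, V = True, U = True, G = True, H = True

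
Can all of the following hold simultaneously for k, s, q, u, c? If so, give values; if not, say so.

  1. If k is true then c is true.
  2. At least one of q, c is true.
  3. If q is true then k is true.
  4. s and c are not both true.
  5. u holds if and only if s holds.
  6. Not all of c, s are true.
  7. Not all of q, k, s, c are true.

k: False; s: False; q: False; u: False; c: True

  (1) k=F ⇒ c: vacuous ✓
  (2) {q, c}: 1 true — at least one ✓
  (3) q=F ⇒ k: vacuous ✓
  (4) s=F, c=T — not both ✓
  (5) u=F, s=F — same ✓
  (6) {c, s}: 1/2 true — not all ✓
  (7) {q, k, s, c}: 1/4 true — not all ✓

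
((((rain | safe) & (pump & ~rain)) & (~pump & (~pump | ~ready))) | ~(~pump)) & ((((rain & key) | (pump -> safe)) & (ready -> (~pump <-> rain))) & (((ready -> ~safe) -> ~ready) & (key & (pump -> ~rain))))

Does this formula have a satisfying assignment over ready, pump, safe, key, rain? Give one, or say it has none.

ready: True; pump: True; safe: True; key: True; rain: False

  (((rain | safe) & (pump & ~rain)) & (~pump & (~pump | ~ready))) | ~(~pump) = True
    ((rain | safe) & (pump & ~rain)) & (~pump & (~pump | ~ready)) = False
      (rain | safe) & (pump & ~rain) = True
        rain | safe = True
        pump & ~rain = True
          ~rain = True
      ~pump & (~pump | ~ready) = False
        ~pump = False
        ~pump | ~ready = False
          ~pump = False
          ~ready = False
    ~(~pump) = True
      ~pump = False
  (((rain & key) | (pump -> safe)) & (ready -> (~pump <-> rain))) & (((ready -> ~safe) -> ~ready) & (key & (pump -> ~rain))) = True
    ((rain & key) | (pump -> safe)) & (ready -> (~pump <-> rain)) = True
      (rain & key) | (pump -> safe) = True
        rain & key = False
        pump -> safe = True
      ready -> (~pump <-> rain) = True
        ~pump <-> rain = True
          ~pump = False
    ((ready -> ~safe) -> ~ready) & (key & (pump -> ~rain)) = True
      (ready -> ~safe) -> ~ready = True
        ready -> ~safe = False
          ~safe = False
        ~ready = False
      key & (pump -> ~rain) = True
        pump -> ~rain = True
          ~rain = True
Both conjuncts True, so the formula holds.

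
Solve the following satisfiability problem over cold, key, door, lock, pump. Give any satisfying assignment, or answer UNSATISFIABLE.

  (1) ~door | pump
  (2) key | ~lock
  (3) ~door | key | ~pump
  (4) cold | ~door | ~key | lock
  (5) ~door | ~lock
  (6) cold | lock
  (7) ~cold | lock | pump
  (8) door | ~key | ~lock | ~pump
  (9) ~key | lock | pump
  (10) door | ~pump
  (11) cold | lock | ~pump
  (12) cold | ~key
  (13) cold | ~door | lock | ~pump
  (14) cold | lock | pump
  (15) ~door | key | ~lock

cold = True; key = True; door = False; lock = True; pump = False

Try cold = False:
  (cold | lock) forces lock = True.
  (key | ~lock) forces key = True.
  clause (cold | ~key) is falsified — backtrack.
So cold = True.
Try key = False:
  (key | ~lock) forces lock = False.
  (~cold | lock | pump) forces pump = True.
  (~door | key | ~pump) forces door = False.
  clause (door | ~pump) is falsified — backtrack.
So key = True.
Set door = False.
  then (door | ~pump) forces pump = False.
  then (~cold | lock | pump) forces lock = True.
All clauses satisfied.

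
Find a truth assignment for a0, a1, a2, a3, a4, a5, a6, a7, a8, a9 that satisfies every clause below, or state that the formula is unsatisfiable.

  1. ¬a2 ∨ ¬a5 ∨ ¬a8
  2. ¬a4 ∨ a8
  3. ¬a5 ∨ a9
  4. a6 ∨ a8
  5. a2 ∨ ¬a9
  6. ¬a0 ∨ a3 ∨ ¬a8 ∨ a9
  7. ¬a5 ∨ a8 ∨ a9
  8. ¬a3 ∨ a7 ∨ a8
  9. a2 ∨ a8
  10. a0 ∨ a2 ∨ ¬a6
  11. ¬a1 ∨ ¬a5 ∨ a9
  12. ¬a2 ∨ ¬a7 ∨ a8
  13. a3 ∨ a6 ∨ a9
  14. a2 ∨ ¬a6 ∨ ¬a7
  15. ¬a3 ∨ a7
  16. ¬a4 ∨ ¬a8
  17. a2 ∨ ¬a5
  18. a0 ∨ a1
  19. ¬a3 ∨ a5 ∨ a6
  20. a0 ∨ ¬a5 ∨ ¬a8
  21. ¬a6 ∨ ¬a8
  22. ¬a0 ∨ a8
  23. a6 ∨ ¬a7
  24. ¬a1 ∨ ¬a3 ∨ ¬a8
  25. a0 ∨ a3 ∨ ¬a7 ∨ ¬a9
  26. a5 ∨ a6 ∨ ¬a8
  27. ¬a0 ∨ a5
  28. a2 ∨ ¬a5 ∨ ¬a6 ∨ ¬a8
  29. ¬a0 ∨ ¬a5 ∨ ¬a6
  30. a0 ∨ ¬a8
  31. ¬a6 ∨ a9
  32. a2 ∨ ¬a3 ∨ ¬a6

Set a0 = False.
  then (a0 ∨ a1) forces a1 = True.
  then (a0 ∨ ¬a8) forces a8 = False.
  then (¬a4 ∨ a8) forces a4 = False.
  then (a6 ∨ a8) forces a6 = True.
  then (a2 ∨ a8) forces a2 = True.
  then (¬a2 ∨ ¬a7 ∨ a8) forces a7 = False.
  then (¬a3 ∨ a7) forces a3 = False.
  then (¬a6 ∨ a9) forces a9 = True.
Set a5 = False.
All clauses satisfied.

a0=F, a1=T, a2=T, a3=F, a4=F, a5=F, a6=T, a7=F, a8=F, a9=T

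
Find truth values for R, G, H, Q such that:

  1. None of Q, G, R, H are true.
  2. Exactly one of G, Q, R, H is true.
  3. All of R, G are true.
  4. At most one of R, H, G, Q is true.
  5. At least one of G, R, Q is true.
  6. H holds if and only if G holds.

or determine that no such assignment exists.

Case R = True:
  Constraint (1) is violated (R=T) — contradiction.
Case R = False:
  Constraint (3) is violated (R=F) — contradiction.
Both cases fail — unsatisfiable.

UNSATISFIABLE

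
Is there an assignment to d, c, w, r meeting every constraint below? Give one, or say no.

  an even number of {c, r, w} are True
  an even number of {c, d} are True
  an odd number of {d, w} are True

d=F, c=F, w=T, r=T

{c, r, w}: 2 true → even ✓
{c, d}: 0 true → even ✓
{d, w}: 1 true → odd ✓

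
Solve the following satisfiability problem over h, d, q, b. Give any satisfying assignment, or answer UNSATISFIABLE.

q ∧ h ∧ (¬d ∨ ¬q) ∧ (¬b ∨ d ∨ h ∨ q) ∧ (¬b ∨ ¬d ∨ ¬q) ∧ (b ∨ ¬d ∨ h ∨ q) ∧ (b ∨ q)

h=T; d=F; q=T; b=T

Unit clause (q) forces q = True.
Unit clause (h) forces h = True.
In (¬d ∨ ¬q) only ¬d is left, so d = False.
Set b = True.
Check each clause:
  (q): q holds.
  (h): h holds.
  (¬d ∨ ¬q): ¬d holds.
  (¬b ∨ d ∨ h ∨ q): h holds.
  (¬b ∨ ¬d ∨ ¬q): ¬d holds.
  (b ∨ ¬d ∨ h ∨ q): b holds.
  (b ∨ q): b holds.
All clauses satisfied.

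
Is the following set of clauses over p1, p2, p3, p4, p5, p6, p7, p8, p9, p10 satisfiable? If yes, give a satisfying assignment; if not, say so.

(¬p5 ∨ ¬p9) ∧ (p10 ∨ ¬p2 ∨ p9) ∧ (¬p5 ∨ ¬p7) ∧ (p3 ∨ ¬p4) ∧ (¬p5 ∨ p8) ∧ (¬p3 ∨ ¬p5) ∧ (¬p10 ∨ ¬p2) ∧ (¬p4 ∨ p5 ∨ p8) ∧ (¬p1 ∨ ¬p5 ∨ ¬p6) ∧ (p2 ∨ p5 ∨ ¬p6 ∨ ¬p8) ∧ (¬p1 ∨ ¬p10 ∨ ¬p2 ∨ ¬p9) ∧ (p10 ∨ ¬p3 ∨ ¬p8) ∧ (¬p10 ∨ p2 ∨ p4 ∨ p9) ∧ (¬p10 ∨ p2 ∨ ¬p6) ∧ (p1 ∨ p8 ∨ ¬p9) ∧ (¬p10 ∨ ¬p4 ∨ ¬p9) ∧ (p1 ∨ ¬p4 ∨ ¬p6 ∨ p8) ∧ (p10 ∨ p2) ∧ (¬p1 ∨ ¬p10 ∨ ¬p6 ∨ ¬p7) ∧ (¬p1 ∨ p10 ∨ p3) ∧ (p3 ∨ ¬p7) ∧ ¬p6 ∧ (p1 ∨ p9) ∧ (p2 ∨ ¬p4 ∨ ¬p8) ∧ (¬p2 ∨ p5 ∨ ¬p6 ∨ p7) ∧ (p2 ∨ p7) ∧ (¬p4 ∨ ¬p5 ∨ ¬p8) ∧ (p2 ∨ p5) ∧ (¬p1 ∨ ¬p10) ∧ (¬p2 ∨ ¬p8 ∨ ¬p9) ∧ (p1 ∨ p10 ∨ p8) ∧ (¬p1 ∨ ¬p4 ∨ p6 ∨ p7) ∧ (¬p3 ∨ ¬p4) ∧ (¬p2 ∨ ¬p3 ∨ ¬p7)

p1=T, p2=T, p3=T, p4=F, p5=F, p6=F, p7=F, p8=F, p9=T, p10=F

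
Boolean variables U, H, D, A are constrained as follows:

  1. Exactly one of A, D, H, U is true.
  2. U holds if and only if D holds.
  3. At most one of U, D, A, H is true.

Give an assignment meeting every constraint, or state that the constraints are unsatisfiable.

U = False, H = False, D = False, A = True

  (1) {A, D, H, U}: 1 true — exactly one ✓
  (2) U=F, D=F — same ✓
  (3) {U, D, A, H}: 1 true — at most one ✓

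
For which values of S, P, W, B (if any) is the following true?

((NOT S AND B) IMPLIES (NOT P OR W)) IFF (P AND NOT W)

S = True, P = True, W = False, B = False

  ((NOT S AND B) IMPLIES (NOT P OR W)) IFF (P AND NOT W) = True
    (NOT S AND B) IMPLIES (NOT P OR W) = True
      NOT S AND B = False
        NOT S = False
      NOT P OR W = False
        NOT P = False
    P AND NOT W = True
      NOT W = True
The formula evaluates to True.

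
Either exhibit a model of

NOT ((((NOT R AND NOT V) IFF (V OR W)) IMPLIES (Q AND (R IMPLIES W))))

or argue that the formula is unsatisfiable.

V=F, Q=F, R=T, W=F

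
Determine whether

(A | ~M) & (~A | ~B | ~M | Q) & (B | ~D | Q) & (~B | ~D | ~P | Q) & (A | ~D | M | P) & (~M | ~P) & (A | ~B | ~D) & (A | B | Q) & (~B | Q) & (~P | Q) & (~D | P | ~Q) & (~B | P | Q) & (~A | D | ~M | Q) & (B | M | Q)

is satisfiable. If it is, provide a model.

Set P = False.
Set M = False.
Set Q = True.
  then (~D | P | ~Q) forces D = False.
Set A = True.
Set B = False.
All clauses satisfied.

P=F, M=F, Q=T, A=T, B=F, D=F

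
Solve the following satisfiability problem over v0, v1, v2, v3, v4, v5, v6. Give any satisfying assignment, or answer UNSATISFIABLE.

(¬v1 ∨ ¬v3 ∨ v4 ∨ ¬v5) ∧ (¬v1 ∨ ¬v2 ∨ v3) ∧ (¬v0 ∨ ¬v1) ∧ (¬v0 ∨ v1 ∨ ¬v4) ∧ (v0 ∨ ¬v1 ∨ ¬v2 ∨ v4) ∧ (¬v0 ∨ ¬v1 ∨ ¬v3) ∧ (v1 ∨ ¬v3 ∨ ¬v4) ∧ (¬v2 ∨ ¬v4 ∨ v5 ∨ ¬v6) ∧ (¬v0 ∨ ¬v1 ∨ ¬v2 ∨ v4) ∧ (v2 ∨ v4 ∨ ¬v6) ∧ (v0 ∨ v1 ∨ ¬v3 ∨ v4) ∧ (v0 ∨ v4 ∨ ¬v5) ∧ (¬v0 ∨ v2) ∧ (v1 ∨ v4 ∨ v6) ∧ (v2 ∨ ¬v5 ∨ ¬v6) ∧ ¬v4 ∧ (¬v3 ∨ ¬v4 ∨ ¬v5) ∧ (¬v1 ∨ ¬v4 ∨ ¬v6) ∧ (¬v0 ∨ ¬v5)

v0: False, v1: True, v2: False, v3: True, v4: False, v5: False, v6: False

Unit clause (¬v4) forces v4 = False.
Set v0 = False.
  then (v0 ∨ v4 ∨ ¬v5) forces v5 = False.
Set v1 = True.
  then (v0 ∨ ¬v1 ∨ ¬v2 ∨ v4) forces v2 = False.
  then (v2 ∨ v4 ∨ ¬v6) forces v6 = False.
Set v3 = True.
All clauses satisfied.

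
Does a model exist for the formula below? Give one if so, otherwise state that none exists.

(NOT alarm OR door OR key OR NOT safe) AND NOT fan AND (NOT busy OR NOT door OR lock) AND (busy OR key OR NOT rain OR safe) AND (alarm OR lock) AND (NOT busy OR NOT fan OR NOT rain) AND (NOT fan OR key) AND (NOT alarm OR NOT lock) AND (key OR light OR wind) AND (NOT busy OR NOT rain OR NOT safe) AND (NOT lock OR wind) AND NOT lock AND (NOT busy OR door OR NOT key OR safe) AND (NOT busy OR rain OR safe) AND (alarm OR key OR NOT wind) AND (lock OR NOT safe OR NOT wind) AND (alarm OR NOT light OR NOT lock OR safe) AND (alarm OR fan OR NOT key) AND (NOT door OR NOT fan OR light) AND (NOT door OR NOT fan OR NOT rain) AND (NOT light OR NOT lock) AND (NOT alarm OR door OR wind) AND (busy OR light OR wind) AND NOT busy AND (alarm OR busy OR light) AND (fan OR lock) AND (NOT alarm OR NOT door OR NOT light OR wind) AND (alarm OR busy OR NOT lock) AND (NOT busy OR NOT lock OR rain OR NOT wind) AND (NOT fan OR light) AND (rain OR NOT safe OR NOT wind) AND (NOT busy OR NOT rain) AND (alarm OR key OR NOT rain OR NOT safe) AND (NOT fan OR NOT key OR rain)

Unsatisfiable — no assignment works.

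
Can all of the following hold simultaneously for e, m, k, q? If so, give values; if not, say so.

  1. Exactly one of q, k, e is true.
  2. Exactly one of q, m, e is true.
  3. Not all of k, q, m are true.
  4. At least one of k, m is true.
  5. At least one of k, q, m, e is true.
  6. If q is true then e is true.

e = False; m = True; k = True; q = False

  (1) {q, k, e}: 1 true — exactly one ✓
  (2) {q, m, e}: 1 true — exactly one ✓
  (3) {k, q, m}: 2/3 true — not all ✓
  (4) {k, m}: 2 true — at least one ✓
  (5) {k, q, m, e}: 2 true — at least one ✓
  (6) q=F ⇒ e: vacuous ✓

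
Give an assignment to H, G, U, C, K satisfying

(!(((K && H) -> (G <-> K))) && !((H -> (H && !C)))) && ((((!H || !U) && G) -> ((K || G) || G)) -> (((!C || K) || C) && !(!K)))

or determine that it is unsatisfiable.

H = True; G = False; U = False; C = True; K = True

  !(((K && H) -> (G <-> K))) && !((H -> (H && !C))) = True
    !(((K && H) -> (G <-> K))) = True
      (K && H) -> (G <-> K) = False
        K && H = True
        G <-> K = False
    !((H -> (H && !C))) = True
      H -> (H && !C) = False
        H && !C = False
          !C = False
  (((!H || !U) && G) -> ((K || G) || G)) -> (((!C || K) || C) && !(!K)) = True
    ((!H || !U) && G) -> ((K || G) || G) = True
      (!H || !U) && G = False
        !H || !U = True
          !H = False
          !U = True
      (K || G) || G = True
        K || G = True
    ((!C || K) || C) && !(!K) = True
      (!C || K) || C = True
        !C || K = True
          !C = False
      !(!K) = True
        !K = False
Both conjuncts True, so the formula holds.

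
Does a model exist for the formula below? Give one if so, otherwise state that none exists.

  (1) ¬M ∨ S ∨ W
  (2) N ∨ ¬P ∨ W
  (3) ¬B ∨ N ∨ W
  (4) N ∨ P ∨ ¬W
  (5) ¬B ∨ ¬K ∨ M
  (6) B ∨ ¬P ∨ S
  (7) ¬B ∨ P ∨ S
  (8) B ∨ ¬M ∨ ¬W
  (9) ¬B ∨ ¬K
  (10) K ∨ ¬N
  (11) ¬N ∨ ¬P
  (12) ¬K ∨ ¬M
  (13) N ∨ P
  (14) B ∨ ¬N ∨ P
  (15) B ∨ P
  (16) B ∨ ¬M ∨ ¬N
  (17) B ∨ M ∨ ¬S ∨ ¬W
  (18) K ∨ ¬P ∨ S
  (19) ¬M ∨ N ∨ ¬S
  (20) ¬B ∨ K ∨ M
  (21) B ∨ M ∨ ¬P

Case K = True:
  (¬B ∨ ¬K) forces B = False.
  (¬K ∨ ¬M) forces M = False.
  (B ∨ P) forces P = True.
  Clause (B ∨ M ∨ ¬P) is falsified — contradiction.
Case K = False:
  (K ∨ ¬N) forces N = False.
  (N ∨ P) forces P = True.
  (N ∨ ¬P ∨ W) forces W = True.
  (K ∨ ¬P ∨ S) forces S = True.
  (¬M ∨ N ∨ ¬S) forces M = False.
  (B ∨ M ∨ ¬S ∨ ¬W) forces B = True.
  Clause (¬B ∨ K ∨ M) is falsified — contradiction.
Both cases fail, so the formula is unsatisfiable.

No satisfying assignment exists.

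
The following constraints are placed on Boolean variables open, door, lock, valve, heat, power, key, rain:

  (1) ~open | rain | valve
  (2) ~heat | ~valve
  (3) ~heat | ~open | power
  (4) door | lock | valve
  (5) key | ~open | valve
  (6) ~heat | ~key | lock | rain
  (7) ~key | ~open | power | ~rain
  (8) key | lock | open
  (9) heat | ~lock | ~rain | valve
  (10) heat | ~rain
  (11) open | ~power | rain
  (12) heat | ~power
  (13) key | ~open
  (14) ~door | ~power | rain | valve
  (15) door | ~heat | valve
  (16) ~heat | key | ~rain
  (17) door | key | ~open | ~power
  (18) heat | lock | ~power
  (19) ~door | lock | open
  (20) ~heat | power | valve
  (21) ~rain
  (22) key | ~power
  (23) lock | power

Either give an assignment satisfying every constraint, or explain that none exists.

Unit clause (~rain) forces rain = False.
Set open = False.
  then (open | ~power | rain) forces power = False.
  then (lock | power) forces lock = True.
Set door = False.
Set valve = False.
  then (door | ~heat | valve) forces heat = False.
Set key = False.
All clauses satisfied.

open: False; door: False; lock: True; valve: False; heat: False; power: False; key: False; rain: False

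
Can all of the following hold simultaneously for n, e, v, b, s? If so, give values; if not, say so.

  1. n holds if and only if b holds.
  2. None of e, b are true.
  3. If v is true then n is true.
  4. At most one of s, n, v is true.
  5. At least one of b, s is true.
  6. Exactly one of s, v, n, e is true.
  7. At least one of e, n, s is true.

n=F, e=F, v=F, b=F, s=T

  (1) n=F, b=F — same ✓
  (2) {e, b}: 0 true — none ✓
  (3) v=F ⇒ n: vacuous ✓
  (4) {s, n, v}: 1 true — at most one ✓
  (5) {b, s}: 1 true — at least one ✓
  (6) {s, v, n, e}: 1 true — exactly one ✓
  (7) {e, n, s}: 1 true — at least one ✓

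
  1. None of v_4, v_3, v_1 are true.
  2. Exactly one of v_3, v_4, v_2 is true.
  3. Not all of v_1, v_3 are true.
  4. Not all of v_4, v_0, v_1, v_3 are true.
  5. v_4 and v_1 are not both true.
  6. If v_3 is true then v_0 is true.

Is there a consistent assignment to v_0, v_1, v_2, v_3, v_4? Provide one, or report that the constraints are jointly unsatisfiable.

v_0 = True, v_1 = False, v_2 = True, v_3 = False, v_4 = False

  (1) {v_4, v_3, v_1}: 0 true — none ✓
  (2) {v_3, v_4, v_2}: 1 true — exactly one ✓
  (3) {v_1, v_3}: 0/2 true — not all ✓
  (4) {v_4, v_0, v_1, v_3}: 1/4 true — not all ✓
  (5) v_4=F, v_1=F — not both ✓
  (6) v_3=F ⇒ v_0: vacuous ✓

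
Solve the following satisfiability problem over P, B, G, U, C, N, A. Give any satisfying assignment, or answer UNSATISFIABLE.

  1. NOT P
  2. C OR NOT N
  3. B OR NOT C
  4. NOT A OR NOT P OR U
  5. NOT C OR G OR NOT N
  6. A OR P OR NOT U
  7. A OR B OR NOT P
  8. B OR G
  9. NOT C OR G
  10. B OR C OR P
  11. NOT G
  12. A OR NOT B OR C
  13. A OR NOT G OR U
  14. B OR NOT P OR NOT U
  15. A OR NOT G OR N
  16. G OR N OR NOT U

Unit clause (NOT P) forces P = False.
Unit clause (NOT G) forces G = False.
In (B OR G) only B is left, so B = True.
In (NOT C OR G) only NOT C is left, so C = False.
In (A OR NOT B OR C) only A is left, so A = True.
In (C OR NOT N) only NOT N is left, so N = False.
In (G OR N OR NOT U) only NOT U is left, so U = False.
All clauses satisfied.

P = False; B = True; G = False; U = False; C = False; N = False; A = True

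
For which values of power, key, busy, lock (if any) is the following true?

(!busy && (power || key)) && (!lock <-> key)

power: False, key: True, busy: False, lock: False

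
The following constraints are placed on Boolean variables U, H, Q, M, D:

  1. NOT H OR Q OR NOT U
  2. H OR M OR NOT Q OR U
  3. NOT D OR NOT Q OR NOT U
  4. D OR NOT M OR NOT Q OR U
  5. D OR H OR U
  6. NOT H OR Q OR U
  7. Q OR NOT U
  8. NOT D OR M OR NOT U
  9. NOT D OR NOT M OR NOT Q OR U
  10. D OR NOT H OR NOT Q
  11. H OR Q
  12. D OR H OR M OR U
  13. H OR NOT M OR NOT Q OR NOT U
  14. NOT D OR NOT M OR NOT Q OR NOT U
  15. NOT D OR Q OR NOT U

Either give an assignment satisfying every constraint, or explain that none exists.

Set U = True.
  then (Q OR NOT U) forces Q = True.
  then (NOT D OR NOT Q OR NOT U) forces D = False.
  then (D OR NOT H OR NOT Q) forces H = False.
  then (H OR NOT M OR NOT Q OR NOT U) forces M = False.
All clauses satisfied.

U = True, H = False, Q = True, M = False, D = False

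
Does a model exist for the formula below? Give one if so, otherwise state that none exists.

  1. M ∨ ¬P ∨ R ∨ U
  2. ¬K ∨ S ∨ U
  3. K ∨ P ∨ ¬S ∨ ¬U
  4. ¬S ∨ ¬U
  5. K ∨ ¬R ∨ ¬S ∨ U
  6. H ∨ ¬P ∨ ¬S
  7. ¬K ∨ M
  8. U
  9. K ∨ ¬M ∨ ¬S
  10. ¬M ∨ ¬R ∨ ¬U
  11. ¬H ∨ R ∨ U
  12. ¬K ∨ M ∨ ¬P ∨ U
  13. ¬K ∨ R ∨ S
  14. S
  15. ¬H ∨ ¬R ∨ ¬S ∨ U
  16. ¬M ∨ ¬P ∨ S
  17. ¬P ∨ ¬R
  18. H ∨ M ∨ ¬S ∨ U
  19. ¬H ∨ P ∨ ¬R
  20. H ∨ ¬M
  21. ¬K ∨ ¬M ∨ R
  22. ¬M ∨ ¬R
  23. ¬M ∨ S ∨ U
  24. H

Case U = True:
  (¬S ∨ ¬U) forces S = False.
  Clause (S) is falsified — contradiction.
Case U = False:
  Clause (U) is falsified — contradiction.
Both cases fail, so the formula is unsatisfiable.

The formula is unsatisfiable.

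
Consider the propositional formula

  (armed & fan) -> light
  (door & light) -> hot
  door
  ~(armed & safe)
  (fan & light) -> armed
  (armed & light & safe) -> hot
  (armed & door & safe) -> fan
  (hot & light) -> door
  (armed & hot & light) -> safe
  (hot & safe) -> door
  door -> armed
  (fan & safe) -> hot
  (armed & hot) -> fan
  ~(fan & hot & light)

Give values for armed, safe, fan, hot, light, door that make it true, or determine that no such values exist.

armed=T, safe=F, fan=F, hot=F, light=F, door=T

Unit clause (door) forces door = True.
In (armed | ~door) only armed is left, so armed = True.
In (~armed | ~safe) only ~safe is left, so safe = False.
Try fan = True:
  (~armed | ~fan | light) forces light = True.
  (~fan | ~hot | ~light) forces hot = False.
  clause (~door | hot | ~light) is falsified — backtrack.
So fan = False.
  then (~armed | fan | ~hot) forces hot = False.
  then (~door | hot | ~light) forces light = False.
All clauses satisfied.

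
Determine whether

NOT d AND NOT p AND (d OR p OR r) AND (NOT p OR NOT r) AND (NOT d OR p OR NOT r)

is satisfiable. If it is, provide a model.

d = False, r = True, p = False

Unit clause (NOT d) forces d = False.
Unit clause (NOT p) forces p = False.
In (d OR p OR r) only r is left, so r = True.
Check each clause:
  (NOT d): NOT d holds.
  (NOT p): NOT p holds.
  (d OR p OR r): r holds.
  (NOT p OR NOT r): NOT p holds.
  (NOT d OR p OR NOT r): NOT d holds.
All clauses satisfied.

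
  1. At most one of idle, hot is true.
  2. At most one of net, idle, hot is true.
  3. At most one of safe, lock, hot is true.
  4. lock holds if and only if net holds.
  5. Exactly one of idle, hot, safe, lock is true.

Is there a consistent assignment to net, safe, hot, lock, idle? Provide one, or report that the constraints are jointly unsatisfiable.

net: True, safe: False, hot: False, lock: True, idle: False

  (1) {idle, hot}: 0 true — at most one ✓
  (2) {net, idle, hot}: 1 true — at most one ✓
  (3) {safe, lock, hot}: 1 true — at most one ✓
  (4) lock=T, net=T — same ✓
  (5) {idle, hot, safe, lock}: 1 true — exactly one ✓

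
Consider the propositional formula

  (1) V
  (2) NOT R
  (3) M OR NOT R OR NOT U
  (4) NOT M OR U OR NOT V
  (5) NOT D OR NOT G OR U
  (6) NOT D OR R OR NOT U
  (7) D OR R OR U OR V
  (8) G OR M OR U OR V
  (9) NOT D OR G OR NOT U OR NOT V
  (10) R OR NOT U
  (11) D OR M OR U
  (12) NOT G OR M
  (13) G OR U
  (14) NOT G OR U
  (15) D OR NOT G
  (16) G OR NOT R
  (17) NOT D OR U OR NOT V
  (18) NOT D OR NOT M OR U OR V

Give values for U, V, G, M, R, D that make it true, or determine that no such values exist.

Unsatisfiable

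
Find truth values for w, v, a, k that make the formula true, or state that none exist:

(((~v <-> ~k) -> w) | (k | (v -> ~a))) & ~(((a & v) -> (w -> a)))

The conjunct ~(((a & v) -> (w -> a))) is unsatisfiable on its own:
  w=F, v=F, a=F: evaluates to False.
  w=F, v=F, a=T: evaluates to False.
  w=F, v=T, a=F: evaluates to False.
  w=F, v=T, a=T: evaluates to False.
  w=T, v=F, a=F: evaluates to False.
  w=T, v=F, a=T: evaluates to False.
  w=T, v=T, a=F: evaluates to False.
  w=T, v=T, a=T: evaluates to False.
So the whole conjunction is unsatisfiable.

No satisfying assignment exists.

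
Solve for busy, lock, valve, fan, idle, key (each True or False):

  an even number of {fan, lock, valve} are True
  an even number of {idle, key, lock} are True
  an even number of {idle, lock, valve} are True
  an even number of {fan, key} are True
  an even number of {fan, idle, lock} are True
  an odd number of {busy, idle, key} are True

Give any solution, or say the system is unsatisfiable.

busy: True, lock: False, valve: True, fan: True, idle: True, key: True

{fan, lock, valve}: 2 true → even ✓
{idle, key, lock}: 2 true → even ✓
{idle, lock, valve}: 2 true → even ✓
{fan, key}: 2 true → even ✓
{fan, idle, lock}: 2 true → even ✓
{busy, idle, key}: 3 true → odd ✓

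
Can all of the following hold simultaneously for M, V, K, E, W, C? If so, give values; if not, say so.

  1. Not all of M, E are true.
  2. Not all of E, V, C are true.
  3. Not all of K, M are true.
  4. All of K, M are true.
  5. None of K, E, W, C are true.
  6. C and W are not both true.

Case K = True:
  Constraint (5) is violated (K=T) — contradiction.
Case K = False:
  Constraint (4) is violated (K=F) — contradiction.
Both cases fail — unsatisfiable.

No satisfying assignment exists.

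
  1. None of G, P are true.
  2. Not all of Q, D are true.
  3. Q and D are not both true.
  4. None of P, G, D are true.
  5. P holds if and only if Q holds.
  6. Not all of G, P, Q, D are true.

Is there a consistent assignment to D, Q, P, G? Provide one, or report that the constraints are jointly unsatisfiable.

D=F, Q=F, P=F, G=F

  (1) {G, P}: 0 true — none ✓
  (2) {Q, D}: 0/2 true — not all ✓
  (3) Q=F, D=F — not both ✓
  (4) {P, G, D}: 0 true — none ✓
  (5) P=F, Q=F — same ✓
  (6) {G, P, Q, D}: 0/4 true — not all ✓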